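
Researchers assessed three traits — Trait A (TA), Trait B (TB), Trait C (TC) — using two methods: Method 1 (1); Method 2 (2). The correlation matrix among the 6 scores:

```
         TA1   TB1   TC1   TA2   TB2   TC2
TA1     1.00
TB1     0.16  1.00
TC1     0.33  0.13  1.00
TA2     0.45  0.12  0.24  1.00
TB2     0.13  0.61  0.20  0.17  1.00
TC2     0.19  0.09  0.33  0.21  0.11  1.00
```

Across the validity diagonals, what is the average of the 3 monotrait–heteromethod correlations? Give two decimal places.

Convergent values: 0.45, 0.61, 0.33; mean = 1.39/3 = 0.46.

0.46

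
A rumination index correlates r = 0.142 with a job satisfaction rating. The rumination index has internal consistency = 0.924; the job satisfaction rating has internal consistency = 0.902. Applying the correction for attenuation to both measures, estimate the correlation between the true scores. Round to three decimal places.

0.156

r_true = r_obs / √(r_xx · r_yy) = 0.142 / √(0.924 × 0.902) = 0.142 / √0.833448 = 0.142 / 0.9129 ≈ 0.156.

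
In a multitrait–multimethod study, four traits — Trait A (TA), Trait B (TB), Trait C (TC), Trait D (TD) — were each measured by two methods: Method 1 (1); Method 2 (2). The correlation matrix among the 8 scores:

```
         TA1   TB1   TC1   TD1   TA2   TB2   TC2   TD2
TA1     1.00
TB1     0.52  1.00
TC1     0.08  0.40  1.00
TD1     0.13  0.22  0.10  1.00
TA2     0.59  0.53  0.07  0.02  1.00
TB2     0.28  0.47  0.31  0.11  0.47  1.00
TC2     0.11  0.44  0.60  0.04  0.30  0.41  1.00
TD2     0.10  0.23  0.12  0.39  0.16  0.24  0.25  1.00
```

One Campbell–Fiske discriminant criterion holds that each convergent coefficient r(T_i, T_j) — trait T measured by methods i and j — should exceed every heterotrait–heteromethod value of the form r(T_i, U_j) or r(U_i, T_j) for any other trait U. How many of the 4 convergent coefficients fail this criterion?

Checking each validity diagonal entry against its comparison values:
TA (methods 1·2): 0.59 vs {0.28, 0.53, 0.11, 0.07, 0.10, 0.02} → pass.
TB (methods 1·2): 0.47 vs {0.53, 0.28, 0.44, 0.31, 0.23, 0.11} → fail.
TC (methods 1·2): 0.60 vs {0.07, 0.11, 0.31, 0.44, 0.12, 0.04} → pass.
TD (methods 1·2): 0.39 vs {0.02, 0.10, 0.11, 0.23, 0.04, 0.12} → pass.
1 of 4 fail.

1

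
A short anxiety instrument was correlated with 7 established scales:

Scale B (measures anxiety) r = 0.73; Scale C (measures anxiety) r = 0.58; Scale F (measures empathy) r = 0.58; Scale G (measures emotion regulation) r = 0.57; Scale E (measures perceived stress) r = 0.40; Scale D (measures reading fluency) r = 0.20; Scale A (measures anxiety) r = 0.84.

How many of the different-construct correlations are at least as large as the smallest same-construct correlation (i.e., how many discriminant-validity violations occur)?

Convergent (same construct = anxiety): Scale B, Scale C, Scale A.
Smallest convergent = 0.58. Discriminant values: 0.58, 0.57, 0.40, 0.20; count ≥ 0.58 → 1.

1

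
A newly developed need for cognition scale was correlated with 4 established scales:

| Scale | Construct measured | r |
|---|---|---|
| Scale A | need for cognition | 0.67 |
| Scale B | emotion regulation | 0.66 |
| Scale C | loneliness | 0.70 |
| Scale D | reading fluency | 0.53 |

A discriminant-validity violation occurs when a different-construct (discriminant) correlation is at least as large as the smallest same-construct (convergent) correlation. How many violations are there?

Convergent (same construct = need for cognition): Scale A.
Smallest convergent = 0.67. Discriminant values: 0.66, 0.70, 0.53; count ≥ 0.67 → 1.

1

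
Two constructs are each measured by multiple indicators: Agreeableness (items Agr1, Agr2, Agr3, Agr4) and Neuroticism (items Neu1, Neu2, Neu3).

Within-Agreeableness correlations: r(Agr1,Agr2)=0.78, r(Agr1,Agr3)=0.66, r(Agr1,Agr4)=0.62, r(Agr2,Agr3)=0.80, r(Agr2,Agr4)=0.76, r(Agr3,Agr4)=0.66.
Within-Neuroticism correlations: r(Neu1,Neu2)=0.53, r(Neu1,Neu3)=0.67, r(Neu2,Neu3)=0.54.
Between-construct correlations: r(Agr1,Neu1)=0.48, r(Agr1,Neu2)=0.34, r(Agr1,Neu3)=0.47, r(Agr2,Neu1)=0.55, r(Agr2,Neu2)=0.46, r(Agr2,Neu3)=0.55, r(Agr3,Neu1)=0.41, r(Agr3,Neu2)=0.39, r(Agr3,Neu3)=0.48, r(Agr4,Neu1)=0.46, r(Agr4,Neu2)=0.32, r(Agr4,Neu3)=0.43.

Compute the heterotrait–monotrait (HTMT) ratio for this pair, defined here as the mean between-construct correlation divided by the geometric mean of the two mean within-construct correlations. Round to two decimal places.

0.69

Between-construct mean = 5.34/12 = 0.4450.
Mean within-Agr = 4.28/6 = 0.7133; mean within-Neu = 1.74/3 = 0.5800.
Geometric mean = √(0.7133 × 0.5800) = 0.6432.
HTMT = 0.4450 / 0.6432 = 0.69.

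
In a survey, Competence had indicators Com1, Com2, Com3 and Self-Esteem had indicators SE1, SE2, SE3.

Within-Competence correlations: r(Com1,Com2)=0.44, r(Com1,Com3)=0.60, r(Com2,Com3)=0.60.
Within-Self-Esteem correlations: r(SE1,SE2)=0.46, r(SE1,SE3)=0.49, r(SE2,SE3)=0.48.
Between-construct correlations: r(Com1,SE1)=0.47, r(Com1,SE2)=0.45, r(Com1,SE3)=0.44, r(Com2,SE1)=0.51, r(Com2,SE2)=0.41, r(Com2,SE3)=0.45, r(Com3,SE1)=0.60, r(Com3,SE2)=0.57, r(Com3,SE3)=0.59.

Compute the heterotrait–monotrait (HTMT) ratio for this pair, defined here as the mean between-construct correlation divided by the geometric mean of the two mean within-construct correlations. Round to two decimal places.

0.98

Mean between = 4.49/9 = 0.4989.
Mean within-Com = 1.64/3 = 0.5467; mean within-SE = 1.43/3 = 0.4767.
Geometric mean = √(0.5467 × 0.4767) = 0.5105.
HTMT = 0.4989 / 0.5105 = 0.98.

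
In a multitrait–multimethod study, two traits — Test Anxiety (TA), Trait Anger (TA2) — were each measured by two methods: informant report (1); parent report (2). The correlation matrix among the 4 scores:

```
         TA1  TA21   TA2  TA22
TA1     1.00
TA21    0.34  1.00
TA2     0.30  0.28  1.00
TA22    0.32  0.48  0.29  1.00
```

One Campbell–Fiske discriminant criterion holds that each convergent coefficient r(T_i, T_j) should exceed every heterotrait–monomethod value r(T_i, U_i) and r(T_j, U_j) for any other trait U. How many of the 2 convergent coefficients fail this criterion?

1

Convergent coefficients and their comparison sets:
TA (methods 1·2): 0.30 vs {0.34, 0.29} → fail.
TA2 (methods 1·2): 0.48 vs {0.34, 0.29} → pass.
1 of 2 fail.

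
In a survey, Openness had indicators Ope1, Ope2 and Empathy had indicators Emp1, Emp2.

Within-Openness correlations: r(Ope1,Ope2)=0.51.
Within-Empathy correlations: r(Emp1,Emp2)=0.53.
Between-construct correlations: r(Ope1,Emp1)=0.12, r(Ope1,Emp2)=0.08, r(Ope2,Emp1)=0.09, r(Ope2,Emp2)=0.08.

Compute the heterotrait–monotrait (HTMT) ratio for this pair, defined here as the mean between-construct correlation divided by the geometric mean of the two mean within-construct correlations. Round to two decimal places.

Mean between = 0.37/4 = 0.0925.
Mean within-Ope = 0.51/1 = 0.5100; mean within-Emp = 0.53/1 = 0.5300.
Geometric mean = √(0.5100 × 0.5300) = 0.5199.
HTMT = 0.0925 / 0.5199 = 0.18.

0.18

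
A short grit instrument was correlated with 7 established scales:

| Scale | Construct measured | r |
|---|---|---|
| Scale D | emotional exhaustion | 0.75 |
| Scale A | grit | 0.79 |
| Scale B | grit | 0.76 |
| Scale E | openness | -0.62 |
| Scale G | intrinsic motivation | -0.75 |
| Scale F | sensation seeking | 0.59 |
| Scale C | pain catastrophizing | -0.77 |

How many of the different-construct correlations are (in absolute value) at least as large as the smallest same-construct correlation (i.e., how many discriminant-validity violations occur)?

Convergent (same construct = grit): Scale A, Scale B.
Smallest convergent = 0.76. Discriminant |r|: 0.75, 0.62, 0.75, 0.59, 0.77; count ≥ 0.76 → 1.

1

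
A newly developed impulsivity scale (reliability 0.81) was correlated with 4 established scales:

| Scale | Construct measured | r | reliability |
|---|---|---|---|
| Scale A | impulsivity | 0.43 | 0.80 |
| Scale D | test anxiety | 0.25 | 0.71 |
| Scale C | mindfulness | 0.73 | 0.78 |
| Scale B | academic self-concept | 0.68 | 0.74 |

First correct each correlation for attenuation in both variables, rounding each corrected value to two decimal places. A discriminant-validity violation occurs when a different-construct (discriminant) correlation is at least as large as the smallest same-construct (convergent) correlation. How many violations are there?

Disattenuated r (r / √(r_scale · r_new)):
  Scale A (conv): 0.43 / √(0.80·0.81) = 0.53
  Scale D (disc): 0.25 / √(0.71·0.81) = 0.33
  Scale C (disc): 0.73 / √(0.78·0.81) = 0.92
  Scale B (disc): 0.68 / √(0.74·0.81) = 0.88
Smallest convergent = 0.53. Discriminant values: 0.33, 0.92, 0.88; count ≥ 0.53 → 2.

2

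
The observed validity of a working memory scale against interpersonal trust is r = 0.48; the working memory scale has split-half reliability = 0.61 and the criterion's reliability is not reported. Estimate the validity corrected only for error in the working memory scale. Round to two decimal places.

0.61

Single correction: r_c = r_obs / √r_xx = 0.48 / √0.61 = 0.48 / 0.7810 ≈ 0.61.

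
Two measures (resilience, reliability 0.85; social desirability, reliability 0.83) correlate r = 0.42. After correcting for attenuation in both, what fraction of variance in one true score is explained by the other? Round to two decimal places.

0.25

Disattenuated r = 0.42 / √(0.85 × 0.83) = 0.42 / 0.8399 = 0.5001.
Shared true-score variance = 0.5001² = 0.2501 ≈ 0.25.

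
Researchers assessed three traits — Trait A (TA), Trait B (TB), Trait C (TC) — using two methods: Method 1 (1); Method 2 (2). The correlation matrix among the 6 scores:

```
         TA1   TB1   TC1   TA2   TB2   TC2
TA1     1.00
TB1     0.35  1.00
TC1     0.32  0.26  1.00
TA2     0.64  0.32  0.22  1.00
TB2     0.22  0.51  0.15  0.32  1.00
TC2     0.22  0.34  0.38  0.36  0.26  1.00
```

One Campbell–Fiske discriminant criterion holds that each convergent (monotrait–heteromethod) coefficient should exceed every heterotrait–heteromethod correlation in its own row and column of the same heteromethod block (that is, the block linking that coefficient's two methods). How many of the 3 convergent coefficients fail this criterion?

0

Convergent coefficients and their comparison sets:
TA (methods 1·2): 0.64 vs {0.22, 0.32, 0.22, 0.22} → pass.
TB (methods 1·2): 0.51 vs {0.32, 0.22, 0.34, 0.15} → pass.
TC (methods 1·2): 0.38 vs {0.22, 0.22, 0.15, 0.34} → pass.
0 of 3 fail.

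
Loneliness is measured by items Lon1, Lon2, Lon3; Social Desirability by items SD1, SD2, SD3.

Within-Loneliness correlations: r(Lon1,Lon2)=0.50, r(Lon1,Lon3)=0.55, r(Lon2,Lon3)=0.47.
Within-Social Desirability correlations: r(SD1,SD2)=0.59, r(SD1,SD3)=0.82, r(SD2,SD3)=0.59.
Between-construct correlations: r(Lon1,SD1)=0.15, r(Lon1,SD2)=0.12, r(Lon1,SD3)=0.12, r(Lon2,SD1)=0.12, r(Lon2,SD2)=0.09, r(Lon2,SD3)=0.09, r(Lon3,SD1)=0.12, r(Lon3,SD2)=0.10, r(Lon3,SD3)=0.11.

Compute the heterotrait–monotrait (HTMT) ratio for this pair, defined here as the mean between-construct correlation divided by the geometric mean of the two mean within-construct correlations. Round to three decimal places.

Between-construct mean = 1.02/9 = 0.1133.
Mean within-Lon = 1.52/3 = 0.5067; mean within-SD = 2.00/3 = 0.6667.
Geometric mean = √(0.5067 × 0.6667) = 0.5812.
HTMT = 0.1133 / 0.5812 = 0.195.

0.195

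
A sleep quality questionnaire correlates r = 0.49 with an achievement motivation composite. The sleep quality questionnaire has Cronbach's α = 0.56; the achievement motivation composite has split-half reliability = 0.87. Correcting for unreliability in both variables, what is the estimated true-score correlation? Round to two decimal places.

r_true = r_obs / √(r_xx · r_yy) = 0.49 / √(0.56 × 0.87) = 0.49 / √0.4872 = 0.49 / 0.6980 ≈ 0.70.

0.70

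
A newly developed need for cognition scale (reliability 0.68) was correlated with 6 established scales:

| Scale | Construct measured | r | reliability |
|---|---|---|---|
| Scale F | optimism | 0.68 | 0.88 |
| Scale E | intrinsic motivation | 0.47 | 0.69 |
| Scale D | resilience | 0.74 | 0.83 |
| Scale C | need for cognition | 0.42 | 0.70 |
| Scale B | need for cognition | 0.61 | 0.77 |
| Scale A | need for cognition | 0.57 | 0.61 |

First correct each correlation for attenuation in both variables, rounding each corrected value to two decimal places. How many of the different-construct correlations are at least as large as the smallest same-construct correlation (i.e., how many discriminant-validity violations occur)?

3

Disattenuated r (r / √(r_scale · r_new)):
  Scale F (disc): 0.68 / √(0.88·0.68) = 0.88
  Scale E (disc): 0.47 / √(0.69·0.68) = 0.69
  Scale D (disc): 0.74 / √(0.83·0.68) = 0.99
  Scale C (conv): 0.42 / √(0.70·0.68) = 0.61
  Scale B (conv): 0.61 / √(0.77·0.68) = 0.84
  Scale A (conv): 0.57 / √(0.61·0.68) = 0.89
Smallest convergent = 0.61. Discriminant values: 0.88, 0.69, 0.99; count ≥ 0.61 → 3.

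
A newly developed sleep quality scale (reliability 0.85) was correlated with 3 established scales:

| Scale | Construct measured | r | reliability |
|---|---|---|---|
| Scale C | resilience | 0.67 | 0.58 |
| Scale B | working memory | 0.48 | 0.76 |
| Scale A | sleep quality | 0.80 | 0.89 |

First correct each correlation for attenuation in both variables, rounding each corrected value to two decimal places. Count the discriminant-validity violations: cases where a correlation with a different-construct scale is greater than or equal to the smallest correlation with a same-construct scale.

Disattenuated r (r / √(r_scale · r_new)):
  Scale C (disc): 0.67 / √(0.58·0.85) = 0.95
  Scale B (disc): 0.48 / √(0.76·0.85) = 0.60
  Scale A (conv): 0.80 / √(0.89·0.85) = 0.92
Smallest convergent = 0.92. Discriminant values: 0.95, 0.60; count ≥ 0.92 → 1.

1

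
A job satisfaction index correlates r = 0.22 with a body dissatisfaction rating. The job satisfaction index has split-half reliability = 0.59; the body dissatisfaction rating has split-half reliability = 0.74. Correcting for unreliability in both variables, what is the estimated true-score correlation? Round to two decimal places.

0.33

r_true = r_obs / √(r_xx · r_yy) = 0.22 / √(0.59 × 0.74) = 0.22 / √0.4366 = 0.22 / 0.6608 ≈ 0.33.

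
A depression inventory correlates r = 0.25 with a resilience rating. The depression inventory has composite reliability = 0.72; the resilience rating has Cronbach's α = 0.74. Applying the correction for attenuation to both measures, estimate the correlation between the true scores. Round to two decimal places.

0.34

r_true = r_obs / √(r_xx · r_yy) = 0.25 / √(0.72 × 0.74) = 0.25 / √0.5328 = 0.25 / 0.7299 ≈ 0.34.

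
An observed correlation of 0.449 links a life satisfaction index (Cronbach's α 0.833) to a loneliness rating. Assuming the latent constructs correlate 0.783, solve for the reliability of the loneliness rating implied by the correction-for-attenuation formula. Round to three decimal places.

0.395

r_true = r_obs / √(r_xx · r_yy) ⇒ 0.783 = 0.449 / √(0.833 · r_yy).
√(0.833 · r_yy) = 0.449 / 0.783 = 0.5734; 0.833 · r_yy = 0.3288; r_yy = 0.3288 / 0.833 ≈ 0.395.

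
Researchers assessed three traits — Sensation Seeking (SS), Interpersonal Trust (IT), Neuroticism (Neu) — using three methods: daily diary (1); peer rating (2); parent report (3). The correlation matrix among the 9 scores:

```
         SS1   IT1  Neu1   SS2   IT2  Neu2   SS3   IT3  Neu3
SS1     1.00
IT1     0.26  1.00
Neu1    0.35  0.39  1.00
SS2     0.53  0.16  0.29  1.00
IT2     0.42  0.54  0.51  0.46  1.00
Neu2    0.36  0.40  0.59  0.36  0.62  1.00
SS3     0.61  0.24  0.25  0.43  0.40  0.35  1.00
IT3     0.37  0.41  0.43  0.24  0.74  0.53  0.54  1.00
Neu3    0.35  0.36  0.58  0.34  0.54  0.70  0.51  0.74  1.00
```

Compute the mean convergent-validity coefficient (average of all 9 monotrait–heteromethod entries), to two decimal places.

Convergent values: 0.53, 0.61, 0.43, 0.54, 0.41, 0.74, 0.59, 0.58, 0.70; mean = 5.13/9 = 0.57.

0.57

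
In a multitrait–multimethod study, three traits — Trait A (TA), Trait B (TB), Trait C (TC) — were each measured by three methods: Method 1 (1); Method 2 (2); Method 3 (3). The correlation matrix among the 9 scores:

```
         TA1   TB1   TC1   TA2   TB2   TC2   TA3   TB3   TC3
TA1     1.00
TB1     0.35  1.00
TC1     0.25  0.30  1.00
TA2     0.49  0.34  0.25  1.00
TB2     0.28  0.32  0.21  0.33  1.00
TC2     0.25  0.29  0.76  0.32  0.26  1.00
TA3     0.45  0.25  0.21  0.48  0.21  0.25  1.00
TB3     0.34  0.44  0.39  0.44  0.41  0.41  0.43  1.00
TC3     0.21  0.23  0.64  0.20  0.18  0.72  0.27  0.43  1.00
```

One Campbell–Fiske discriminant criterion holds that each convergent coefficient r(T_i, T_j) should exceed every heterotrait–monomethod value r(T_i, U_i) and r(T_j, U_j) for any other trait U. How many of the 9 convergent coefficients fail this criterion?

Checking each validity diagonal entry against its comparison values:
TA (methods 1·2): 0.49 vs {0.35, 0.33, 0.25, 0.32} → pass.
TA (methods 1·3): 0.45 vs {0.35, 0.43, 0.25, 0.27} → pass.
TA (methods 2·3): 0.48 vs {0.33, 0.43, 0.32, 0.27} → pass.
TB (methods 1·2): 0.32 vs {0.35, 0.33, 0.30, 0.26} → fail.
TB (methods 1·3): 0.44 vs {0.35, 0.43, 0.30, 0.43} → pass.
TB (methods 2·3): 0.41 vs {0.33, 0.43, 0.26, 0.43} → fail.
TC (methods 1·2): 0.76 vs {0.25, 0.32, 0.30, 0.26} → pass.
TC (methods 1·3): 0.64 vs {0.25, 0.27, 0.30, 0.43} → pass.
TC (methods 2·3): 0.72 vs {0.32, 0.27, 0.26, 0.43} → pass.
2 of 9 fail.

2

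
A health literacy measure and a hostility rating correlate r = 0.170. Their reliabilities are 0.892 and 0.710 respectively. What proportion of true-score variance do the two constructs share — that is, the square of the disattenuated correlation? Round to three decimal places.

Disattenuated r = 0.170 / √(0.892 × 0.710) = 0.170 / 0.7958 = 0.2136.
Shared true-score variance = 0.2136² = 0.0456 ≈ 0.046.

0.046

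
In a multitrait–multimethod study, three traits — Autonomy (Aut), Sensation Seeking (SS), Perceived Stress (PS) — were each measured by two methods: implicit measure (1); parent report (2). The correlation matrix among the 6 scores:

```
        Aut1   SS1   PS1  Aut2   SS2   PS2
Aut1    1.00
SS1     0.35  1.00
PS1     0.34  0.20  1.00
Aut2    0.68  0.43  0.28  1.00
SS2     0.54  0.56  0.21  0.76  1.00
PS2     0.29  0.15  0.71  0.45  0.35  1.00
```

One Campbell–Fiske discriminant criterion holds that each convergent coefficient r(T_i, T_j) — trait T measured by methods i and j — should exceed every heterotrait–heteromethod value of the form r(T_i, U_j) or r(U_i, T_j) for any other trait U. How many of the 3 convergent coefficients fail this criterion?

0

Checking each validity diagonal entry against its comparison values:
Aut (methods 1·2): 0.68 vs {0.54, 0.43, 0.29, 0.28} → pass.
SS (methods 1·2): 0.56 vs {0.43, 0.54, 0.15, 0.21} → pass.
PS (methods 1·2): 0.71 vs {0.28, 0.29, 0.21, 0.15} → pass.
0 of 3 fail.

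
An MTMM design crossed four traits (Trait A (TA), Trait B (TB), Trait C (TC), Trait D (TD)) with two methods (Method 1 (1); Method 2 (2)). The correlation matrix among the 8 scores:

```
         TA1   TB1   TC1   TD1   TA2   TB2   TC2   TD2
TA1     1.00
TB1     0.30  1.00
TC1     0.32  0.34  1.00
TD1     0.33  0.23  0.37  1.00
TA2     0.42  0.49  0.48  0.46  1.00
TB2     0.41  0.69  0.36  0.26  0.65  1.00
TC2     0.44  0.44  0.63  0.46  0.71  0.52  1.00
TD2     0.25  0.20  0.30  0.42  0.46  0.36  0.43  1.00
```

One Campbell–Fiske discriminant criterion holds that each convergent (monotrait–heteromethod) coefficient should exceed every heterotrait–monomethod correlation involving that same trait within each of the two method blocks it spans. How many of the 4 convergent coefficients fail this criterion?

Checking each validity diagonal entry against its comparison values:
TA (methods 1·2): 0.42 vs {0.30, 0.65, 0.32, 0.71, 0.33, 0.46} → fail.
TB (methods 1·2): 0.69 vs {0.30, 0.65, 0.34, 0.52, 0.23, 0.36} → pass.
TC (methods 1·2): 0.63 vs {0.32, 0.71, 0.34, 0.52, 0.37, 0.43} → fail.
TD (methods 1·2): 0.42 vs {0.33, 0.46, 0.23, 0.36, 0.37, 0.43} → fail.
3 of 4 fail.

3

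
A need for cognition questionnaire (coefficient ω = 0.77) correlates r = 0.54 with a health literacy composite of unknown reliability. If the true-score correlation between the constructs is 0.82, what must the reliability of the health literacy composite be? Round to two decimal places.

0.56

r_true = r_obs / √(r_xx · r_yy) ⇒ 0.82 = 0.54 / √(0.77 · r_yy).
√(0.77 · r_yy) = 0.54 / 0.82 = 0.6585; 0.77 · r_yy = 0.4336; r_yy = 0.4336 / 0.77 ≈ 0.56.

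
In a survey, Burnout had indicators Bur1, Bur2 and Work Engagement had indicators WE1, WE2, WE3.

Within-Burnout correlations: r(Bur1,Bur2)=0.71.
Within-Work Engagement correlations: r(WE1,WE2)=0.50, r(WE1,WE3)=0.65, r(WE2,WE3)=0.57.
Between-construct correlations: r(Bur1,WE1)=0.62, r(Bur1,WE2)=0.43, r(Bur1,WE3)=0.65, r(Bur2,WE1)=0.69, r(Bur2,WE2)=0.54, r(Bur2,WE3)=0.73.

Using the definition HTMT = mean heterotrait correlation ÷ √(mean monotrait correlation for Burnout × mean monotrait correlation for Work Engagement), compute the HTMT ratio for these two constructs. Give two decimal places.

Mean between = 3.66/6 = 0.6100.
Mean within-Bur = 0.71/1 = 0.7100; mean within-WE = 1.72/3 = 0.5733.
Geometric mean = √(0.7100 × 0.5733) = 0.6380.
HTMT = 0.6100 / 0.6380 = 0.96.

0.96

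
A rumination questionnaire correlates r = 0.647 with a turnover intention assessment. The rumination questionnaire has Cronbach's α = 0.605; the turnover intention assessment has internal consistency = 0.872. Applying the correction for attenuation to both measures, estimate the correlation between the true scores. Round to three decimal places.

0.891

r_true = r_obs / √(r_xx · r_yy) = 0.647 / √(0.605 × 0.872) = 0.647 / √0.527560 = 0.647 / 0.7263 ≈ 0.891.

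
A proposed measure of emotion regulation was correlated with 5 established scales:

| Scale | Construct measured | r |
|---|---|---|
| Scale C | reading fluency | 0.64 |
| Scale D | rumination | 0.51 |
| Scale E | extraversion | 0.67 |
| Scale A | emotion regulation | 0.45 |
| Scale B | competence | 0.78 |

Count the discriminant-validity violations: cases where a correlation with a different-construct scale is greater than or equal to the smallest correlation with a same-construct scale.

Convergent (same construct = emotion regulation): Scale A.
Smallest convergent = 0.45. Discriminant values: 0.64, 0.51, 0.67, 0.78; count ≥ 0.45 → 4.

4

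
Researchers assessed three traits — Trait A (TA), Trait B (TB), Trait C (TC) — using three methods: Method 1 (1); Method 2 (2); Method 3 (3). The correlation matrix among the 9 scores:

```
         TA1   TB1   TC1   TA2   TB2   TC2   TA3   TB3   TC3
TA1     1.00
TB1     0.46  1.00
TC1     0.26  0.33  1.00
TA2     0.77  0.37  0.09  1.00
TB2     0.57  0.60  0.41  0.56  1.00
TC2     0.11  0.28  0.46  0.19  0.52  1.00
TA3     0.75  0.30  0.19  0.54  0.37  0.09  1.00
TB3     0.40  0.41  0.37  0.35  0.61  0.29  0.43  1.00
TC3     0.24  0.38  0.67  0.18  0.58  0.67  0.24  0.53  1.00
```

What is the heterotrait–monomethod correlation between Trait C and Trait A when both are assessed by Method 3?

0.24

Different traits, same method: r(TC3, TA3) = 0.24.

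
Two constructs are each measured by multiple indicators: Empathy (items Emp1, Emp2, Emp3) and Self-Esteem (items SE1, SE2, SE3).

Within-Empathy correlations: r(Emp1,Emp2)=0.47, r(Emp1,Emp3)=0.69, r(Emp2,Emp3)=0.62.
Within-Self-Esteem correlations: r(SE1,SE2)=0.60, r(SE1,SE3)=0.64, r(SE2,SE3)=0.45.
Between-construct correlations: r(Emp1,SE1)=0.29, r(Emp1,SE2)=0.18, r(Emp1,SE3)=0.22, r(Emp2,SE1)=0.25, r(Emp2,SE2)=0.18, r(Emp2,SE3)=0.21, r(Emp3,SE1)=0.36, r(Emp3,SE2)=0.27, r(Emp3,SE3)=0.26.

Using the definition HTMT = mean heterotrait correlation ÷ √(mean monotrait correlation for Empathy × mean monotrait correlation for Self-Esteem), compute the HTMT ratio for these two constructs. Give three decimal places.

Mean between = 2.22/9 = 0.2467.
Mean within-Emp = 1.78/3 = 0.5933; mean within-SE = 1.69/3 = 0.5633.
Geometric mean = √(0.5933 × 0.5633) = 0.5781.
HTMT = 0.2467 / 0.5781 = 0.427.

0.427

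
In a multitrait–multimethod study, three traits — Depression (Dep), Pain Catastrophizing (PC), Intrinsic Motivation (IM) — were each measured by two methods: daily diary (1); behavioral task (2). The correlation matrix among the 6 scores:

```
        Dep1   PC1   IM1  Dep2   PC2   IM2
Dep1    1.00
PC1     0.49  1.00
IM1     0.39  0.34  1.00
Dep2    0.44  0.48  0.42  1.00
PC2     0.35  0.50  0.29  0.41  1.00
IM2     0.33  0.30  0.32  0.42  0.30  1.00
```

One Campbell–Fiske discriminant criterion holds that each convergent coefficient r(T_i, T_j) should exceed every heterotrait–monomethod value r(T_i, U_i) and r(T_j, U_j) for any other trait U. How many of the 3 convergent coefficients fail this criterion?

2

Each convergent coefficient versus the relevant comparison correlations:
Dep (methods 1·2): 0.44 vs {0.49, 0.41, 0.39, 0.42} → fail.
PC (methods 1·2): 0.50 vs {0.49, 0.41, 0.34, 0.30} → pass.
IM (methods 1·2): 0.32 vs {0.39, 0.42, 0.34, 0.30} → fail.
2 of 3 fail.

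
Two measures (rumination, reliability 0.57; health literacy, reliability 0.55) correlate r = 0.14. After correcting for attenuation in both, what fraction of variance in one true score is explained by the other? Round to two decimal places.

0.06

Disattenuated r = 0.14 / √(0.57 × 0.55) = 0.14 / 0.5599 = 0.2500.
Shared true-score variance = 0.2500² = 0.0625 ≈ 0.06.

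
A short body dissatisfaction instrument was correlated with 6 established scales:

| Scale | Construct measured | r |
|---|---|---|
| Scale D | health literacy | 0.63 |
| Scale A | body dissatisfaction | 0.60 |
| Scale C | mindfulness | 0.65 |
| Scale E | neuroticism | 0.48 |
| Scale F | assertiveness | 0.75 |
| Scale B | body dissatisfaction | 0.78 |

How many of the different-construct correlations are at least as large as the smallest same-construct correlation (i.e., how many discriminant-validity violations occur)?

Convergent (same construct = body dissatisfaction): Scale A, Scale B.
Smallest convergent = 0.60. Discriminant values: 0.63, 0.65, 0.48, 0.75; count ≥ 0.60 → 3.

3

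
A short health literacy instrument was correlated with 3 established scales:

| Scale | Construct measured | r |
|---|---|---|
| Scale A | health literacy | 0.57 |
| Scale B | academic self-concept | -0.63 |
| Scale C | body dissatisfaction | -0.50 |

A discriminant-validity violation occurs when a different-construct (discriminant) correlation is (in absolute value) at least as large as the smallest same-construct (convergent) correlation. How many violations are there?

1

Convergent (same construct = health literacy): Scale A.
Smallest convergent = 0.57. Discriminant |r|: 0.63, 0.50; count ≥ 0.57 → 1.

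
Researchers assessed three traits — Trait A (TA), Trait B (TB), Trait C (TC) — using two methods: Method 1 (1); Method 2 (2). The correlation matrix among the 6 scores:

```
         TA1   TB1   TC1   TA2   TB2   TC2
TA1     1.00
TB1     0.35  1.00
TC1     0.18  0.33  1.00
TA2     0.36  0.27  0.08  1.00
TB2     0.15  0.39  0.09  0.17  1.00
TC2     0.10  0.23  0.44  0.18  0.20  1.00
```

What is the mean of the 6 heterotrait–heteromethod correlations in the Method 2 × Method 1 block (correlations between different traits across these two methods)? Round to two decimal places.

HTHM values (method 2 × method 1): 0.27, 0.08, 0.15, 0.09, 0.10, 0.23; mean = 0.92/6 = 0.15.

0.15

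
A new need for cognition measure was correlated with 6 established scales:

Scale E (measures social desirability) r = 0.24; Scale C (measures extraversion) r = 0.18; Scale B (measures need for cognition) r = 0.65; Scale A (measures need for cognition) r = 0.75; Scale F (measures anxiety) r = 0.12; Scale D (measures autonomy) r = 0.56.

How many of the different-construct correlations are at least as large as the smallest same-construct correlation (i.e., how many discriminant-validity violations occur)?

0

Convergent (same construct = need for cognition): Scale B, Scale A.
Smallest convergent = 0.65. Discriminant values: 0.24, 0.18, 0.12, 0.56; count ≥ 0.65 → 0.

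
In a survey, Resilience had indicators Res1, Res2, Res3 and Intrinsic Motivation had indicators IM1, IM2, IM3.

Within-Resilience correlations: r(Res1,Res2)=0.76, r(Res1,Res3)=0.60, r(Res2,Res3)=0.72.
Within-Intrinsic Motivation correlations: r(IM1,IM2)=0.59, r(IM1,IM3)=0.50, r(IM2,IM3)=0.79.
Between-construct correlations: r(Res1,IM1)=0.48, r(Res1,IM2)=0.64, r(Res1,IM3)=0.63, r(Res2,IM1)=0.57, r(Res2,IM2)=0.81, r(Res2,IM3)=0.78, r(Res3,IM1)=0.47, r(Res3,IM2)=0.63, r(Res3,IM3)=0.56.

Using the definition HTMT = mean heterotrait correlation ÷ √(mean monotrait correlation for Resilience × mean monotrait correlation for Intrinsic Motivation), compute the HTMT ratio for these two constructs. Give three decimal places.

Mean between = 5.57/9 = 0.6189.
Mean within-Res = 2.08/3 = 0.6933; mean within-IM = 1.88/3 = 0.6267.
Geometric mean = √(0.6933 × 0.6267) = 0.6592.
HTMT = 0.6189 / 0.6592 = 0.939.

0.939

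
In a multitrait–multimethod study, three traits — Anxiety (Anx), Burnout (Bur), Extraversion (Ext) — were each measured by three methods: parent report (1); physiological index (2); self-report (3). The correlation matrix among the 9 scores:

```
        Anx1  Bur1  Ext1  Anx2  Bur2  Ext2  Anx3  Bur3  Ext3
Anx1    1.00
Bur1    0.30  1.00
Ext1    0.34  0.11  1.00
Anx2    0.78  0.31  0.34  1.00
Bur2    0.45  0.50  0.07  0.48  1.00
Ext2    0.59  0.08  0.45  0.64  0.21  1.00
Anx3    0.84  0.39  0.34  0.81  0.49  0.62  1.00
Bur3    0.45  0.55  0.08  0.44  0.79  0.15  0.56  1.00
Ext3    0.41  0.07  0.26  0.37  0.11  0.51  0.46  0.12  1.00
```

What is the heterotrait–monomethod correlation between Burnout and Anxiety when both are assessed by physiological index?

Different traits, same method: r(Bur2, Anx2) = 0.48.

0.48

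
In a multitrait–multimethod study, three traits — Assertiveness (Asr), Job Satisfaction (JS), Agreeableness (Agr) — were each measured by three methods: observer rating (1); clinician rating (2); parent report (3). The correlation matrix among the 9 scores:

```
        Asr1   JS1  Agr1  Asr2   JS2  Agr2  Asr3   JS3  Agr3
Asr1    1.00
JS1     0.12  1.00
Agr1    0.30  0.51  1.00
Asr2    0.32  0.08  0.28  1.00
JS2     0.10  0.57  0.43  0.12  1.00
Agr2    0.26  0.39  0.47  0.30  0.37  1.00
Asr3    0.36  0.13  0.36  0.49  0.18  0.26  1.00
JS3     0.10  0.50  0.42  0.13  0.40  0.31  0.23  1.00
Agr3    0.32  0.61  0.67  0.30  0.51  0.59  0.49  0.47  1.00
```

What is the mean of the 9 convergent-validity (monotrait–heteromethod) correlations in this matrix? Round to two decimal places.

0.49

Convergent values: 0.32, 0.36, 0.49, 0.57, 0.50, 0.40, 0.47, 0.67, 0.59; mean = 4.37/9 = 0.49.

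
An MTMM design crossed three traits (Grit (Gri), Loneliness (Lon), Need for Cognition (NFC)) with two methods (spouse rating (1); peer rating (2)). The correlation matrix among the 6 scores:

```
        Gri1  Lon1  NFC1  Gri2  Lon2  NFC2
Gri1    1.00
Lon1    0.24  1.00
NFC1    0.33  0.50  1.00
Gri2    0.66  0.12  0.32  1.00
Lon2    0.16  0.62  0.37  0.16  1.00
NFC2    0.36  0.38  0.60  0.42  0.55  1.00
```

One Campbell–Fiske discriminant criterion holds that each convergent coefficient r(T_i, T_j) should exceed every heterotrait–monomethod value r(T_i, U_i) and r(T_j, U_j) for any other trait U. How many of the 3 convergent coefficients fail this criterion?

0

Convergent coefficients and their comparison sets:
Gri (methods 1·2): 0.66 vs {0.24, 0.16, 0.33, 0.42} → pass.
Lon (methods 1·2): 0.62 vs {0.24, 0.16, 0.50, 0.55} → pass.
NFC (methods 1·2): 0.60 vs {0.33, 0.42, 0.50, 0.55} → pass.
0 of 3 fail.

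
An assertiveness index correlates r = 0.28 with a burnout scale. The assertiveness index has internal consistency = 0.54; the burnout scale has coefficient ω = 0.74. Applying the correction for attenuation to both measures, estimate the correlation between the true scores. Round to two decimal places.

0.44

r_true = r_obs / √(r_xx · r_yy) = 0.28 / √(0.54 × 0.74) = 0.28 / √0.3996 = 0.28 / 0.6321 ≈ 0.44.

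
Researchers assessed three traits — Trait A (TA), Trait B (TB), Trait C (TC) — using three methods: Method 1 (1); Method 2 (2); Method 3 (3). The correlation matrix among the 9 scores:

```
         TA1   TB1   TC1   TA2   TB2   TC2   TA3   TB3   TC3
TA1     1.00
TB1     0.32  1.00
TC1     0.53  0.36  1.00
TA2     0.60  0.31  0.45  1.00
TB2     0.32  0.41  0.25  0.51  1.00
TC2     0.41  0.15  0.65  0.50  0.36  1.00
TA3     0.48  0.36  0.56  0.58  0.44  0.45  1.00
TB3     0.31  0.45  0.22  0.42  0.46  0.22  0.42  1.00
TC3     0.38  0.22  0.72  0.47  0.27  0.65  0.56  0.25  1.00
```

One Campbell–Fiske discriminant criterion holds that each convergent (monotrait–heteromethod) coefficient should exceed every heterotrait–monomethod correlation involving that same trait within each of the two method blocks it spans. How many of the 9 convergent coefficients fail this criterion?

Convergent coefficients and their comparison sets:
TA (methods 1·2): 0.60 vs {0.32, 0.51, 0.53, 0.50} → pass.
TA (methods 1·3): 0.48 vs {0.32, 0.42, 0.53, 0.56} → fail.
TA (methods 2·3): 0.58 vs {0.51, 0.42, 0.50, 0.56} → pass.
TB (methods 1·2): 0.41 vs {0.32, 0.51, 0.36, 0.36} → fail.
TB (methods 1·3): 0.45 vs {0.32, 0.42, 0.36, 0.25} → pass.
TB (methods 2·3): 0.46 vs {0.51, 0.42, 0.36, 0.25} → fail.
TC (methods 1·2): 0.65 vs {0.53, 0.50, 0.36, 0.36} → pass.
TC (methods 1·3): 0.72 vs {0.53, 0.56, 0.36, 0.25} → pass.
TC (methods 2·3): 0.65 vs {0.50, 0.56, 0.36, 0.25} → pass.
3 of 9 fail.

3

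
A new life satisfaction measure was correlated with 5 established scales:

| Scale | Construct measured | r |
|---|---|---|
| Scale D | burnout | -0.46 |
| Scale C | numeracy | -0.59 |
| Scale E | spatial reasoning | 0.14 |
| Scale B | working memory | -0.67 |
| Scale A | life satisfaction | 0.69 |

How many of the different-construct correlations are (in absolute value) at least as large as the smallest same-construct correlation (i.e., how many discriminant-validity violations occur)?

0

Convergent (same construct = life satisfaction): Scale A.
Smallest convergent = 0.69. Discriminant |r|: 0.46, 0.59, 0.14, 0.67; count ≥ 0.69 → 0.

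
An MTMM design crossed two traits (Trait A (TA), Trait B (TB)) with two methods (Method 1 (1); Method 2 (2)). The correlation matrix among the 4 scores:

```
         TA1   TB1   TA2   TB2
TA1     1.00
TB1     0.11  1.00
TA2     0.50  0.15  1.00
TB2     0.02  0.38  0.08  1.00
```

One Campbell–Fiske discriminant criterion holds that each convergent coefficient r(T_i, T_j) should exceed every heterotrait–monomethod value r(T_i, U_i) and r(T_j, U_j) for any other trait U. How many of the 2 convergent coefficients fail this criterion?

0

Each convergent coefficient versus the relevant comparison correlations:
TA (methods 1·2): 0.50 vs {0.11, 0.08} → pass.
TB (methods 1·2): 0.38 vs {0.11, 0.08} → pass.
0 of 2 fail.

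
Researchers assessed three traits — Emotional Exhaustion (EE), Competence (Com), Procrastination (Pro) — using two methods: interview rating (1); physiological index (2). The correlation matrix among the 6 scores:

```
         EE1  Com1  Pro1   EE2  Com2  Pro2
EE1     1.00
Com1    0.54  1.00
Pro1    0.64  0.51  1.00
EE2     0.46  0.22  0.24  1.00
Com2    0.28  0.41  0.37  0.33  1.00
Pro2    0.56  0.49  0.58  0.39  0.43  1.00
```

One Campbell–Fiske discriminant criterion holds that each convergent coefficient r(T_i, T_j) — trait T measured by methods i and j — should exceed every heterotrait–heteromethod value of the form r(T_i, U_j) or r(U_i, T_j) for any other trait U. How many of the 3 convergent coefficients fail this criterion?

2

Each convergent coefficient versus the relevant comparison correlations:
EE (methods 1·2): 0.46 vs {0.28, 0.22, 0.56, 0.24} → fail.
Com (methods 1·2): 0.41 vs {0.22, 0.28, 0.49, 0.37} → fail.
Pro (methods 1·2): 0.58 vs {0.24, 0.56, 0.37, 0.49} → pass.
2 of 3 fail.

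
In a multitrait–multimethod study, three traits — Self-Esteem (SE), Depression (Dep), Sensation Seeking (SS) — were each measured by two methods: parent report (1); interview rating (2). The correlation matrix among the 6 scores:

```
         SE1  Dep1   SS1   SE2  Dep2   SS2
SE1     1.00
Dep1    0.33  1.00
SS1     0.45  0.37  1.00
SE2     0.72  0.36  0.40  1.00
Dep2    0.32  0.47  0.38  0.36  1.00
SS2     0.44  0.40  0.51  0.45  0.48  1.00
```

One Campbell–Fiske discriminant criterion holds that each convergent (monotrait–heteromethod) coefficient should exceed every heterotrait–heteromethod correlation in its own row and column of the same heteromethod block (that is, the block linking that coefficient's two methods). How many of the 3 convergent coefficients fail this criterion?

0

Each convergent coefficient versus the relevant comparison correlations:
SE (methods 1·2): 0.72 vs {0.32, 0.36, 0.44, 0.40} → pass.
Dep (methods 1·2): 0.47 vs {0.36, 0.32, 0.40, 0.38} → pass.
SS (methods 1·2): 0.51 vs {0.40, 0.44, 0.38, 0.40} → pass.
0 of 3 fail.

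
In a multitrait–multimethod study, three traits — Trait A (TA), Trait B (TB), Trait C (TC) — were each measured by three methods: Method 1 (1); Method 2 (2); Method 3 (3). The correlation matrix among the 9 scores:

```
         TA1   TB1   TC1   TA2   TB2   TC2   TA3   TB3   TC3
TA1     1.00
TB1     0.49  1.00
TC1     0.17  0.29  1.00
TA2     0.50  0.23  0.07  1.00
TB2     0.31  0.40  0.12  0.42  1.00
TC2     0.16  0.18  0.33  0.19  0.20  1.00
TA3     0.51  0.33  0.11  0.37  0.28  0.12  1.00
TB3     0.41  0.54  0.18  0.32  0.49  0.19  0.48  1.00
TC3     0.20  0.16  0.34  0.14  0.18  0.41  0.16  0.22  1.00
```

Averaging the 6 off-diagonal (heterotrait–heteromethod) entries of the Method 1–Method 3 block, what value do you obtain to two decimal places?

0.23

HTHM values (method 1 × method 3): 0.41, 0.20, 0.33, 0.16, 0.11, 0.18; mean = 1.39/6 = 0.23.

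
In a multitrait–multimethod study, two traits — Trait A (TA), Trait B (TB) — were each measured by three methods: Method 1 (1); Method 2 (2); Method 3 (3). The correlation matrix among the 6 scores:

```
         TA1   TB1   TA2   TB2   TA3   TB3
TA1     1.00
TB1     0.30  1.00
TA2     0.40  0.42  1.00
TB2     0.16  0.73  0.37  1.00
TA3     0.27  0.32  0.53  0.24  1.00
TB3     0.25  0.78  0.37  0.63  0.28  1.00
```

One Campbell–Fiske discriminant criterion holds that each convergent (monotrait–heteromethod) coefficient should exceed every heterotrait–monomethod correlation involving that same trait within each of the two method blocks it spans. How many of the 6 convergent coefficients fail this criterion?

Convergent coefficients and their comparison sets:
TA (methods 1·2): 0.40 vs {0.30, 0.37} → pass.
TA (methods 1·3): 0.27 vs {0.30, 0.28} → fail.
TA (methods 2·3): 0.53 vs {0.37, 0.28} → pass.
TB (methods 1·2): 0.73 vs {0.30, 0.37} → pass.
TB (methods 1·3): 0.78 vs {0.30, 0.28} → pass.
TB (methods 2·3): 0.63 vs {0.37, 0.28} → pass.
1 of 6 fail.

1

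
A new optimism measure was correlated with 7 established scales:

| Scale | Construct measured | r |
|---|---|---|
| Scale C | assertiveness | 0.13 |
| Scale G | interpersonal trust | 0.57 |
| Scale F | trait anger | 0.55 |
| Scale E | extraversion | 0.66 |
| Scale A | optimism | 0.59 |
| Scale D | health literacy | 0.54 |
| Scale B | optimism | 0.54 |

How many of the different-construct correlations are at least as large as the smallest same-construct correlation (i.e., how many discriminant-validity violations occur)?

Convergent (same construct = optimism): Scale A, Scale B.
Smallest convergent = 0.54. Discriminant values: 0.13, 0.57, 0.55, 0.66, 0.54; count ≥ 0.54 → 4.

4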